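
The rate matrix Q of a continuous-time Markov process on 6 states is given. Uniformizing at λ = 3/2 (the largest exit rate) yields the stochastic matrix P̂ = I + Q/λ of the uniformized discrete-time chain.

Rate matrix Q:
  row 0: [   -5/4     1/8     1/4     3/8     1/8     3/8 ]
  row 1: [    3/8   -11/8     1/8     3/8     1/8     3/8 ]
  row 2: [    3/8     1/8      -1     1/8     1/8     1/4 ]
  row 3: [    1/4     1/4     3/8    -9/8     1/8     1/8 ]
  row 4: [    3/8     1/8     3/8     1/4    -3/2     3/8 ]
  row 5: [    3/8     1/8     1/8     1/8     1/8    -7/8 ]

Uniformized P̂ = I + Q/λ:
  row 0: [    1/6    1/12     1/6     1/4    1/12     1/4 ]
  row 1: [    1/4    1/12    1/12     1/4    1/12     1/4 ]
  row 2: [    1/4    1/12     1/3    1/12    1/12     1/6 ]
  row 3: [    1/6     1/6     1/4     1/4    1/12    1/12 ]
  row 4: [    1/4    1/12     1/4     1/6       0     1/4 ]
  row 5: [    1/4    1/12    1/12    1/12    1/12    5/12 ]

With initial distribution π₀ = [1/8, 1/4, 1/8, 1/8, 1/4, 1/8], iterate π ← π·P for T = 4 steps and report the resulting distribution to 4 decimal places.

π = [0.2176, 0.0976, 0.1905, 0.1708, 0.0769, 0.2465]

t=0: π = [0.1250, 0.2500, 0.1250, 0.1250, 0.2500, 0.1250]
t=1: π = [0.2292, 0.0938, 0.1875, 0.1875, 0.0625, 0.2396]
t=2: π = [0.2153, 0.0990, 0.1910, 0.1736, 0.0781, 0.2431]
t=3: π = [0.2176, 0.0978, 0.1910, 0.1712, 0.0768, 0.2457]
t=4: π = [0.2176, 0.0976, 0.1905, 0.1708, 0.0769, 0.2465]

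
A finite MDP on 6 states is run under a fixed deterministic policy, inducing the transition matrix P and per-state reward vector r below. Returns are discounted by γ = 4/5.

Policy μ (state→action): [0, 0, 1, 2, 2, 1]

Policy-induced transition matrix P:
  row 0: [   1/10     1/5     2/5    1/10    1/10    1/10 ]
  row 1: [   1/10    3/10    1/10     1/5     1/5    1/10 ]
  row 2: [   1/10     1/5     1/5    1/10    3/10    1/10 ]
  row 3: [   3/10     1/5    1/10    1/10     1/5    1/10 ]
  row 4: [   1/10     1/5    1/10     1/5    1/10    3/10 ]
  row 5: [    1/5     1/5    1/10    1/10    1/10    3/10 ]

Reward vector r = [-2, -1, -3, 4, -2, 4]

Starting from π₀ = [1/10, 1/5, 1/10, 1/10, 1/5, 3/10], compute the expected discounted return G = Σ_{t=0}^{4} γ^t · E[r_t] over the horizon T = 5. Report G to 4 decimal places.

G = 0.4394

t=0: π = [0.1000, 0.2000, 0.1000, 0.1000, 0.2000, 0.3000], E[r] = 0.5000, γ^t·E[r] = 0.500000, running G = 0.500000
t=1: π = [0.1500, 0.2200, 0.1400, 0.1400, 0.1500, 0.2000], E[r] = 0.1200, γ^t·E[r] = 0.096000, running G = 0.596000
t=2: π = [0.1480, 0.2220, 0.1590, 0.1370, 0.1640, 0.1700], E[r] = -0.0950, γ^t·E[r] = -0.060800, running G = 0.535200
t=3: π = [0.1444, 0.2222, 0.1603, 0.1386, 0.1677, 0.1668], E[r] = -0.1057, γ^t·E[r] = -0.054118, running G = 0.481082
t=4: π = [0.1444, 0.2222, 0.1594, 0.1390, 0.1681, 0.1669], E[r] = -0.1018, γ^t·E[r] = -0.041693, running G = 0.439388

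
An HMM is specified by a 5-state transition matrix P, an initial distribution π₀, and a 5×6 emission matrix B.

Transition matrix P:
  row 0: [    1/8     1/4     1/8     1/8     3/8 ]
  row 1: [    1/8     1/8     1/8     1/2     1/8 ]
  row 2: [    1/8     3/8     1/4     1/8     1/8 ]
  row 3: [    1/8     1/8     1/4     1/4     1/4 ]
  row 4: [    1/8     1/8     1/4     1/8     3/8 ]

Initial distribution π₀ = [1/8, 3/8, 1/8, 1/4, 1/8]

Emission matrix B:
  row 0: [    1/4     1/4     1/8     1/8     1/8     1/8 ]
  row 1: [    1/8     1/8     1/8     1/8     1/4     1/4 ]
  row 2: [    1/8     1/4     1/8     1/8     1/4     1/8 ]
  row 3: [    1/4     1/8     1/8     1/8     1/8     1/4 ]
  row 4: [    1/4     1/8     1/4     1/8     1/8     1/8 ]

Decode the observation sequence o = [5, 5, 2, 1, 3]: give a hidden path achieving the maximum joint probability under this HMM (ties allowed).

t=0: δ = [1.562e-02, 9.375e-02, 1.562e-02, 6.250e-02, 1.562e-02]  (obs o_0=5)
t=1: δ = [1.465e-03, 2.930e-03, 1.953e-03, 1.172e-02, 1.953e-03]  ψ = [1, 1, 3, 1, 3]  (obs o_1=5)
t=2: δ = [1.831e-04, 1.831e-04, 3.662e-04, 3.662e-04, 7.324e-04]  ψ = [3, 3, 3, 3, 3]  (obs o_2=2)
t=3: δ = [2.289e-05, 1.717e-05, 4.578e-05, 1.144e-05, 3.433e-05]  ψ = [4, 2, 4, 1, 4]  (obs o_3=1)
t=4: δ = [7.153e-07, 2.146e-06, 1.431e-06, 1.073e-06, 1.609e-06]  ψ = [2, 2, 2, 1, 4]  (obs o_4=3)
backtrack: best end state = 1; path = [1, 3, 4, 2, 1]

path = [1, 3, 4, 2, 1]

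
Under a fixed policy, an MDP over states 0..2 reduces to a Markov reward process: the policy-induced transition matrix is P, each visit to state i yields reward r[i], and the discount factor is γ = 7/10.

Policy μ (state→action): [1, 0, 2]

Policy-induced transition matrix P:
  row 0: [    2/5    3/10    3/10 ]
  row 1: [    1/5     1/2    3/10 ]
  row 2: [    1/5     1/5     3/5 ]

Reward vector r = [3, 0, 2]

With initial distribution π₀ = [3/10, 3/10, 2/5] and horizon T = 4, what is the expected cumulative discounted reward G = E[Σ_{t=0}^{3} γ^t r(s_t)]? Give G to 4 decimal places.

t=0: π = [0.3000, 0.3000, 0.4000], E[r] = 1.7000, γ^t·E[r] = 1.700000, running G = 1.700000
t=1: π = [0.2600, 0.3200, 0.4200], E[r] = 1.6200, γ^t·E[r] = 1.134000, running G = 2.834000
t=2: π = [0.2520, 0.3220, 0.4260], E[r] = 1.6080, γ^t·E[r] = 0.787920, running G = 3.621920
t=3: π = [0.2504, 0.3218, 0.4278], E[r] = 1.6068, γ^t·E[r] = 0.551132, running G = 4.173052

G = 4.1731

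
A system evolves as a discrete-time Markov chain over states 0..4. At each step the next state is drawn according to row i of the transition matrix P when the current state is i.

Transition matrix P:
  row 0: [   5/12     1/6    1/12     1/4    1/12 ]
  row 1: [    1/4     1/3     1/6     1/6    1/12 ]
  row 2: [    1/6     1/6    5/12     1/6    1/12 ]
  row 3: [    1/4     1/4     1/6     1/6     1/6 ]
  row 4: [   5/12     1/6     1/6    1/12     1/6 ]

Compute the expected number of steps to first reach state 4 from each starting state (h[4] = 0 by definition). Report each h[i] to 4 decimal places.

h = [9.9984, 10.0834, 10.0928, 9.2431, 0.0000]

First-step conditioning: h[4] = 0; for i ≠ 4, h[i] = 1 + Σ_k P[i][k]·h[k].
  h[0] = 1 + 5/12·h[0] + 1/6·h[1] + 1/12·h[2] + 1/4·h[3]
  h[1] = 1 + 1/4·h[0] + 1/3·h[1] + 1/6·h[2] + 1/6·h[3]
  h[2] = 1 + 1/6·h[0] + 1/6·h[1] + 5/12·h[2] + 1/6·h[3]
  h[3] = 1 + 1/4·h[0] + 1/4·h[1] + 1/6·h[2] + 1/6·h[3]
Solving the 4×4 linear system over states ≠ 4 gives exactly h = [12708/1271, 12816/1271, 12828/1271, 11748/1271, 0] (h[4] = 0 is the target).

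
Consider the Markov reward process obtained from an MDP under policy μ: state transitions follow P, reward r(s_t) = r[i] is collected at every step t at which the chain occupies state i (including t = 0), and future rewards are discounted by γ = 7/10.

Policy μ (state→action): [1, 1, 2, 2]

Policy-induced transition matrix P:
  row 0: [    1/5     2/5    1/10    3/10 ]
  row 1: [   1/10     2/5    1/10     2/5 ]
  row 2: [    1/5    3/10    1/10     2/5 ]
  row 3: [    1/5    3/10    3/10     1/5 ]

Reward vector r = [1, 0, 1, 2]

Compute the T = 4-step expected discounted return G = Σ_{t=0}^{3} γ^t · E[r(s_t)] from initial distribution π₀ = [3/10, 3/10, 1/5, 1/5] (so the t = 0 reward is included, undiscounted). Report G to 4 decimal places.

G = 2.3836

t=0: π = [0.3000, 0.3000, 0.2000, 0.2000], E[r] = 0.9000, γ^t·E[r] = 0.900000, running G = 0.900000
t=1: π = [0.1700, 0.3600, 0.1400, 0.3300], E[r] = 0.9700, γ^t·E[r] = 0.679000, running G = 1.579000
t=2: π = [0.1640, 0.3530, 0.1660, 0.3170], E[r] = 0.9640, γ^t·E[r] = 0.472360, running G = 2.051360
t=3: π = [0.1647, 0.3517, 0.1634, 0.3202], E[r] = 0.9685, γ^t·E[r] = 0.332196, running G = 2.383556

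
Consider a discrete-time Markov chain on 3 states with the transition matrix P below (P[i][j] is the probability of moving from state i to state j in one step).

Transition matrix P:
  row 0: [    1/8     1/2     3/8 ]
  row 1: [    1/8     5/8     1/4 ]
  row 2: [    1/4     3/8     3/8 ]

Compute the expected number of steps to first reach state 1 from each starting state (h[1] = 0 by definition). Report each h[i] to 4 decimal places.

First-step conditioning: h[1] = 0; for i ≠ 1, h[i] = 1 + Σ_k P[i][k]·h[k].
  h[0] = 1 + 1/8·h[0] + 3/8·h[2]
  h[2] = 1 + 1/4·h[0] + 3/8·h[2]
Solving the 2×2 linear system over states ≠ 1 gives exactly h = [64/29, 0, 72/29] (h[1] = 0 is the target).

h = [2.2069, 0.0000, 2.4828]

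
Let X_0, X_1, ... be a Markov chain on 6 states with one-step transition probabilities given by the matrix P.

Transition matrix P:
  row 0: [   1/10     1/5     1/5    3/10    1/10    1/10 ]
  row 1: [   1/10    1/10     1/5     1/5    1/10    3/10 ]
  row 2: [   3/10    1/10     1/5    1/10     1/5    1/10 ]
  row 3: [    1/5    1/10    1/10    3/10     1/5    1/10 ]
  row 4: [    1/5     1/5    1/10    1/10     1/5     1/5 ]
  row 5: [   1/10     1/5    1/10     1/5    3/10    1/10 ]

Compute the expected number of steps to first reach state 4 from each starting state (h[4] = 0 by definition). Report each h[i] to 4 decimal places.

h = [6.0200, 5.8686, 5.5409, 5.4810, 0.0000, 4.9178]

First-step conditioning: h[4] = 0; for i ≠ 4, h[i] = 1 + Σ_k P[i][k]·h[k].
  h[0] = 1 + 1/10·h[0] + 1/5·h[1] + 1/5·h[2] + 3/10·h[3] + 1/10·h[5]
  h[1] = 1 + 1/10·h[0] + 1/10·h[1] + 1/5·h[2] + 1/5·h[3] + 3/10·h[5]
  h[2] = 1 + 3/10·h[0] + 1/10·h[1] + 1/5·h[2] + 1/10·h[3] + 1/10·h[5]
  h[3] = 1 + 1/5·h[0] + 1/10·h[1] + 1/10·h[2] + 3/10·h[3] + 1/10·h[5]
  h[5] = 1 + 1/10·h[0] + 1/5·h[1] + 1/10·h[2] + 1/5·h[3] + 1/10·h[5]
Solving the 5×5 linear system over states ≠ 4 gives exactly h = [106560/17701, 103880/17701, 98080/17701, 97020/17701, 0, 87050/17701] (h[4] = 0 is the target).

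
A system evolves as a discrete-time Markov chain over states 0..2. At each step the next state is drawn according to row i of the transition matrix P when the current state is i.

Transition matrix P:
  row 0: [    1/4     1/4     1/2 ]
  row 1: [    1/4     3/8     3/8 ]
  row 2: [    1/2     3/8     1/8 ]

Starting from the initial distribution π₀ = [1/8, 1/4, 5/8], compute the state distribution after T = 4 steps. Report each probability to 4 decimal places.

t=0: π = [0.1250, 0.2500, 0.6250]
t=1: π = [0.4063, 0.3594, 0.2344]
t=2: π = [0.3086, 0.3242, 0.3672]
t=3: π = [0.3418, 0.3364, 0.3218]
t=4: π = [0.3304, 0.3323, 0.3373]

π = [0.3304, 0.3323, 0.3373]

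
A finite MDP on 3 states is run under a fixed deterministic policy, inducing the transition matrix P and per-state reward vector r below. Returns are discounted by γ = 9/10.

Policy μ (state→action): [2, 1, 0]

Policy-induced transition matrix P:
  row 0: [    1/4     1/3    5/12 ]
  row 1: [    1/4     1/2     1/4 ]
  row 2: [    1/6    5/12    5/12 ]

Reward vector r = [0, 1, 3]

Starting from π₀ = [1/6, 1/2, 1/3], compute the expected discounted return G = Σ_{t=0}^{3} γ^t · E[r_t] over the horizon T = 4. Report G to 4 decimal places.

G = 5.0543

t=0: π = [0.1667, 0.5000, 0.3333], E[r] = 1.5000, γ^t·E[r] = 1.500000, running G = 1.500000
t=1: π = [0.2222, 0.4444, 0.3333], E[r] = 1.4444, γ^t·E[r] = 1.300000, running G = 2.800000
t=2: π = [0.2222, 0.4352, 0.3426], E[r] = 1.4630, γ^t·E[r] = 1.185000, running G = 3.985000
t=3: π = [0.2215, 0.4344, 0.3441], E[r] = 1.4668, γ^t·E[r] = 1.069313, running G = 5.054313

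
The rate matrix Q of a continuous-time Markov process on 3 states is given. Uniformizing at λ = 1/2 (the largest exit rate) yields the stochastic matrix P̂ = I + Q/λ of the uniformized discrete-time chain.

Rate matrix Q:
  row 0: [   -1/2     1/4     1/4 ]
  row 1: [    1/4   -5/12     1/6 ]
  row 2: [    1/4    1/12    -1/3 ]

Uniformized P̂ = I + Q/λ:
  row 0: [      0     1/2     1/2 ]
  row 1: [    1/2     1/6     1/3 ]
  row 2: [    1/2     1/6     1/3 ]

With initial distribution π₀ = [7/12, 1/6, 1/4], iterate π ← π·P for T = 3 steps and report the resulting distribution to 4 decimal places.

t=0: π = [0.5833, 0.1667, 0.2500]
t=1: π = [0.2083, 0.3611, 0.4306]
t=2: π = [0.3958, 0.2361, 0.3681]
t=3: π = [0.3021, 0.2986, 0.3993]

π = [0.3021, 0.2986, 0.3993]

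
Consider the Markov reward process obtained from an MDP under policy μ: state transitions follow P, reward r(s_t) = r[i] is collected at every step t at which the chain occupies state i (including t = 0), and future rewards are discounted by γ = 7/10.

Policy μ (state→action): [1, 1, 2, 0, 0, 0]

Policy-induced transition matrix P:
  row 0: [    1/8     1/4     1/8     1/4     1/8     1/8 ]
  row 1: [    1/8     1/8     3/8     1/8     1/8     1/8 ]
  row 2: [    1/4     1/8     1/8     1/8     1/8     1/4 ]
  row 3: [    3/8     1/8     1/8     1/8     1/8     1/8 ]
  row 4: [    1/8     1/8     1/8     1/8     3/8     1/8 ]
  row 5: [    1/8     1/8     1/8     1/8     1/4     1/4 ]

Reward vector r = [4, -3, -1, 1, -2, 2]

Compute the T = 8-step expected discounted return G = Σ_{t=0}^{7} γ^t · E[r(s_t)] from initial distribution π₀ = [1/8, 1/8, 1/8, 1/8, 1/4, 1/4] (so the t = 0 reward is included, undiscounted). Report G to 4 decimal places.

G = 0.5321

t=0: π = [0.1250, 0.1250, 0.1250, 0.1250, 0.2500, 0.2500], E[r] = 0.1250, γ^t·E[r] = 0.125000, running G = 0.125000
t=1: π = [0.1719, 0.1406, 0.1563, 0.1406, 0.2188, 0.1719], E[r] = 0.1563, γ^t·E[r] = 0.109375, running G = 0.234375
t=2: π = [0.1797, 0.1465, 0.1602, 0.1465, 0.2012, 0.1660], E[r] = 0.1953, γ^t·E[r] = 0.095703, running G = 0.330078
t=3: π = [0.1816, 0.1475, 0.1616, 0.1475, 0.1960, 0.1658], E[r] = 0.2095, γ^t·E[r] = 0.071849, running G = 0.401927
t=4: π = [0.1821, 0.1477, 0.1619, 0.1477, 0.1947, 0.1659], E[r] = 0.2134, γ^t·E[r] = 0.051232, running G = 0.453160
t=5: π = [0.1822, 0.1478, 0.1619, 0.1478, 0.1944, 0.1660], E[r] = 0.2143, γ^t·E[r] = 0.036016, running G = 0.489176
t=6: π = [0.1822, 0.1478, 0.1619, 0.1478, 0.1944, 0.1660], E[r] = 0.2145, γ^t·E[r] = 0.025237, running G = 0.514413
t=7: π = [0.1822, 0.1478, 0.1619, 0.1478, 0.1943, 0.1660], E[r] = 0.2146, γ^t·E[r] = 0.017670, running G = 0.532083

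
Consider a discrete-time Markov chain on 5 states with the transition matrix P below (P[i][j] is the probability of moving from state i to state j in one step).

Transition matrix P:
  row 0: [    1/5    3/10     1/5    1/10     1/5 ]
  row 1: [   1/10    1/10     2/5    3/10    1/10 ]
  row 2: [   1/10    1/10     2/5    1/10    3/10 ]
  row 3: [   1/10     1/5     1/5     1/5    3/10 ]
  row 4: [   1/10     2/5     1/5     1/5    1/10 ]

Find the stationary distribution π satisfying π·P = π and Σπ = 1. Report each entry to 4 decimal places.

π = [0.1111, 0.2022, 0.3006, 0.1791, 0.2070]

Balance equations π_j = Σ_i π_i·P[i][j]:
  π_0 = 1/5·π_0 + 1/10·π_1 + 1/10·π_2 + 1/10·π_3 + 1/10·π_4
  π_1 = 3/10·π_0 + 1/10·π_1 + 1/10·π_2 + 1/5·π_3 + 2/5·π_4
  π_2 = 1/5·π_0 + 2/5·π_1 + 2/5·π_2 + 1/5·π_3 + 1/5·π_4
  π_3 = 1/10·π_0 + 3/10·π_1 + 1/10·π_2 + 1/5·π_3 + 1/5·π_4
  normalize: π_0 + π_1 + π_2 + π_3 + π_4 = 1
Solving the linear system gives exactly π = [1/9, 253/1251, 376/1251, 224/1251, 259/1251].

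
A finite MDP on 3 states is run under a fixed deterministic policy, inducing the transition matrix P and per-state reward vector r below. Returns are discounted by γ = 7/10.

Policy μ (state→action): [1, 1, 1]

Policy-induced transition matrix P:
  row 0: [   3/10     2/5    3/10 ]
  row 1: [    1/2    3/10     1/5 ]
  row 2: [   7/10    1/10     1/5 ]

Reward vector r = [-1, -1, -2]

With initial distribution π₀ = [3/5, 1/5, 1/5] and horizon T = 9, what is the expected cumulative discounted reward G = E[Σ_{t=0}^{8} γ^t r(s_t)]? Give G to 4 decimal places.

t=0: π = [0.6000, 0.2000, 0.2000], E[r] = -1.2000, γ^t·E[r] = -1.200000, running G = -1.200000
t=1: π = [0.4200, 0.3200, 0.2600], E[r] = -1.2600, γ^t·E[r] = -0.882000, running G = -2.082000
t=2: π = [0.4680, 0.2900, 0.2420], E[r] = -1.2420, γ^t·E[r] = -0.608580, running G = -2.690580
t=3: π = [0.4548, 0.2984, 0.2468], E[r] = -1.2468, γ^t·E[r] = -0.427652, running G = -3.118232
t=4: π = [0.4584, 0.2961, 0.2455], E[r] = -1.2455, γ^t·E[r] = -0.299040, running G = -3.417272
t=5: π = [0.4574, 0.2967, 0.2458], E[r] = -1.2458, γ^t·E[r] = -0.209388, running G = -3.626660
t=6: π = [0.4577, 0.2966, 0.2457], E[r] = -1.2457, γ^t·E[r] = -0.146560, running G = -3.773221
t=7: π = [0.4576, 0.2966, 0.2458], E[r] = -1.2458, γ^t·E[r] = -0.102594, running G = -3.875815
t=8: π = [0.4576, 0.2966, 0.2458], E[r] = -1.2458, γ^t·E[r] = -0.071816, running G = -3.947631

G = -3.9476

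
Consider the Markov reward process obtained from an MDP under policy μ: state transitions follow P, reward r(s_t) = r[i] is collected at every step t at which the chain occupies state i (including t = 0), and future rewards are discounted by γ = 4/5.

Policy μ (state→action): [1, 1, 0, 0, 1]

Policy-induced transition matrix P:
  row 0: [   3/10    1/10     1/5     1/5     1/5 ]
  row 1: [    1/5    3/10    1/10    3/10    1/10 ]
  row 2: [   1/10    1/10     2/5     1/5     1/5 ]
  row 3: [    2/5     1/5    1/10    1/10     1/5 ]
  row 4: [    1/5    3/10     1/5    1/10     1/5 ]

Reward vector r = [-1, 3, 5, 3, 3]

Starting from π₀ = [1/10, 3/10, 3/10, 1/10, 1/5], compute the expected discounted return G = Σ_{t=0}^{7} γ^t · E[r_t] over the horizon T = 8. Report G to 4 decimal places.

t=0: π = [0.1000, 0.3000, 0.3000, 0.1000, 0.2000], E[r] = 3.2000, γ^t·E[r] = 3.200000, running G = 3.200000
t=1: π = [0.2000, 0.2100, 0.2200, 0.2000, 0.1700], E[r] = 2.6400, γ^t·E[r] = 2.112000, running G = 5.312000
t=2: π = [0.2380, 0.1960, 0.2030, 0.1840, 0.1790], E[r] = 2.4540, γ^t·E[r] = 1.570560, running G = 6.882560
t=3: π = [0.2403, 0.1934, 0.2026, 0.1833, 0.1804], E[r] = 2.4440, γ^t·E[r] = 1.251328, running G = 8.133888
t=4: π = [0.2404, 0.1931, 0.2029, 0.1830, 0.1807], E[r] = 2.4440, γ^t·E[r] = 1.001054, running G = 9.134942
t=5: π = [0.2404, 0.1930, 0.2030, 0.1829, 0.1807], E[r] = 2.4445, γ^t·E[r] = 0.801020, running G = 9.935963
t=6: π = [0.2403, 0.1930, 0.2030, 0.1829, 0.1807], E[r] = 2.4447, γ^t·E[r] = 0.640857, running G = 10.576819
t=7: π = [0.2403, 0.1930, 0.2030, 0.1829, 0.1807], E[r] = 2.4447, γ^t·E[r] = 0.512694, running G = 11.089513

G = 11.0895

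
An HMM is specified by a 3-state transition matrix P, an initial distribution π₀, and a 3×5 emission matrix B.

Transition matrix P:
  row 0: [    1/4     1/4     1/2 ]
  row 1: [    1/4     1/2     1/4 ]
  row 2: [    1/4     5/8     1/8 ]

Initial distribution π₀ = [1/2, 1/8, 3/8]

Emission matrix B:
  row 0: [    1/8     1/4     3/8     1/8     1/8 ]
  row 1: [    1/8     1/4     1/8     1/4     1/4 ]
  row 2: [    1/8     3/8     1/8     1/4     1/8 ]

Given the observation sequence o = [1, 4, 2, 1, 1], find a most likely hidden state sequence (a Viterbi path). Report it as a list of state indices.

t=0: δ = [1.250e-01, 3.125e-02, 1.406e-01]  (obs o_0=1)
t=1: δ = [4.395e-03, 2.197e-02, 7.812e-03]  ψ = [2, 2, 0]  (obs o_1=4)
t=2: δ = [2.060e-03, 1.373e-03, 6.866e-04]  ψ = [1, 1, 1]  (obs o_2=2)
t=3: δ = [1.287e-04, 1.717e-04, 3.862e-04]  ψ = [0, 1, 0]  (obs o_3=1)
t=4: δ = [2.414e-05, 6.035e-05, 2.414e-05]  ψ = [2, 2, 0]  (obs o_4=1)
backtrack: best end state = 1; path = [2, 1, 0, 2, 1]

path = [2, 1, 0, 2, 1]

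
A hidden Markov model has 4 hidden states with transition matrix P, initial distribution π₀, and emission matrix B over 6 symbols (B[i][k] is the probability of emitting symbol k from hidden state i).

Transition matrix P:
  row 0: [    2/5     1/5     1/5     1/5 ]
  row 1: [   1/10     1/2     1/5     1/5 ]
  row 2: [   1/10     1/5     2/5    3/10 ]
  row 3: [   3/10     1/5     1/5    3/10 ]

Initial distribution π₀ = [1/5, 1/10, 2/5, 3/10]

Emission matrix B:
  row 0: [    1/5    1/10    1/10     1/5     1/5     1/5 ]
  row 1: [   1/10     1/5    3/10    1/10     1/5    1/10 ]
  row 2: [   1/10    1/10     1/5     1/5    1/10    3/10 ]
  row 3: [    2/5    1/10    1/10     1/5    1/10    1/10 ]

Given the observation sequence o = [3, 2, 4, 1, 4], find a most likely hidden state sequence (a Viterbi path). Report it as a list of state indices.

t=0: δ = [4.000e-02, 1.000e-02, 8.000e-02, 6.000e-02]  (obs o_0=3)
t=1: δ = [1.800e-03, 4.800e-03, 6.400e-03, 2.400e-03]  ψ = [3, 2, 2, 2]  (obs o_1=2)
t=2: δ = [1.440e-04, 4.800e-04, 2.560e-04, 1.920e-04]  ψ = [0, 1, 2, 2]  (obs o_2=4)
t=3: δ = [5.760e-06, 4.800e-05, 1.024e-05, 9.600e-06]  ψ = [0, 1, 2, 1]  (obs o_3=1)
t=4: δ = [9.600e-07, 4.800e-06, 9.600e-07, 9.600e-07]  ψ = [1, 1, 1, 1]  (obs o_4=4)
backtrack: best end state = 1; path = [2, 1, 1, 1, 1]

path = [2, 1, 1, 1, 1]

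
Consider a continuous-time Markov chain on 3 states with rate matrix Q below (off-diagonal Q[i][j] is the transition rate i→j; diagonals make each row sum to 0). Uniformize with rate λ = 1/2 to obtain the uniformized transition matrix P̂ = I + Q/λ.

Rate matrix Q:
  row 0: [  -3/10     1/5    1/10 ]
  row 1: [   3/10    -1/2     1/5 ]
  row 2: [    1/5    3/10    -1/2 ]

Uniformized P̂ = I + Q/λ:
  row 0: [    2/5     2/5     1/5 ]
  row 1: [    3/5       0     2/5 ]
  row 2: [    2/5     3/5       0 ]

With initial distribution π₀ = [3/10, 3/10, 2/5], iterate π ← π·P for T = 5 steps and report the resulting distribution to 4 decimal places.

t=0: π = [0.3000, 0.3000, 0.4000]
t=1: π = [0.4600, 0.3600, 0.1800]
t=2: π = [0.4720, 0.2920, 0.2360]
t=3: π = [0.4584, 0.3304, 0.2112]
t=4: π = [0.4661, 0.3101, 0.2238]
t=5: π = [0.4620, 0.3207, 0.2172]

π = [0.4620, 0.3207, 0.2172]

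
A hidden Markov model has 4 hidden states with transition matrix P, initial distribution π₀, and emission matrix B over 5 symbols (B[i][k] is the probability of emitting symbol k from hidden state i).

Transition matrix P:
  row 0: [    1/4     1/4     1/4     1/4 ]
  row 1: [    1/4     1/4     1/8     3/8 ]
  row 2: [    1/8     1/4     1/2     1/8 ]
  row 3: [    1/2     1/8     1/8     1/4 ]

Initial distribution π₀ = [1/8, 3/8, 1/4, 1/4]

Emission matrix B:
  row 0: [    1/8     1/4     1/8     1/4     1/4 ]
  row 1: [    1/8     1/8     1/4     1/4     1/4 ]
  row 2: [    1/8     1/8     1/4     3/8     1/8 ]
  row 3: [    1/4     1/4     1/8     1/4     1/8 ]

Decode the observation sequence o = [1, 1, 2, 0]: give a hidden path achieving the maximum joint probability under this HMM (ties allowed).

path = [3, 0, 1, 3]

t=0: δ = [3.125e-02, 4.688e-02, 3.125e-02, 6.250e-02]  (obs o_0=1)
t=1: δ = [7.812e-03, 1.465e-03, 1.953e-03, 4.395e-03]  ψ = [3, 1, 2, 1]  (obs o_1=1)
t=2: δ = [2.747e-04, 4.883e-04, 4.883e-04, 2.441e-04]  ψ = [3, 0, 0, 0]  (obs o_2=2)
t=3: δ = [1.526e-05, 1.526e-05, 3.052e-05, 4.578e-05]  ψ = [1, 1, 2, 1]  (obs o_3=0)
backtrack: best end state = 3; path = [3, 0, 1, 3]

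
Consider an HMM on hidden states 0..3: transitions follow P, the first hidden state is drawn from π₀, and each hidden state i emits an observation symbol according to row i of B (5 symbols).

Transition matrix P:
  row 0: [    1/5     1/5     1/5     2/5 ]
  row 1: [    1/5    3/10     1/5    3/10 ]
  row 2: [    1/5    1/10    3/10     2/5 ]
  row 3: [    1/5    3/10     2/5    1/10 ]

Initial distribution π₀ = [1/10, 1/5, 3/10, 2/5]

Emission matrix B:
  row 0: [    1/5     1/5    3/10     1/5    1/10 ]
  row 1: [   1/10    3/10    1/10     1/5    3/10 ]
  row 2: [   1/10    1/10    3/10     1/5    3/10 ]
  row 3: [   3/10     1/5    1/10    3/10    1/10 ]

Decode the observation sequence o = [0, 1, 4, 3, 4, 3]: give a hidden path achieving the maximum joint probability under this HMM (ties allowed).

t=0: δ = [2.000e-02, 2.000e-02, 3.000e-02, 1.200e-01]  (obs o_0=0)
t=1: δ = [4.800e-03, 1.080e-02, 4.800e-03, 2.400e-03]  ψ = [3, 3, 3, 2]  (obs o_1=1)
t=2: δ = [2.160e-04, 9.720e-04, 6.480e-04, 3.240e-04]  ψ = [1, 1, 1, 1]  (obs o_2=4)
t=3: δ = [3.888e-05, 5.832e-05, 3.888e-05, 8.748e-05]  ψ = [1, 1, 1, 1]  (obs o_3=3)
t=4: δ = [1.750e-06, 7.873e-06, 1.050e-05, 1.750e-06]  ψ = [3, 3, 3, 1]  (obs o_4=4)
t=5: δ = [4.199e-07, 4.724e-07, 6.299e-07, 1.260e-06]  ψ = [2, 1, 2, 2]  (obs o_5=3)
backtrack: best end state = 3; path = [3, 1, 1, 3, 2, 3]

path = [3, 1, 1, 3, 2, 3]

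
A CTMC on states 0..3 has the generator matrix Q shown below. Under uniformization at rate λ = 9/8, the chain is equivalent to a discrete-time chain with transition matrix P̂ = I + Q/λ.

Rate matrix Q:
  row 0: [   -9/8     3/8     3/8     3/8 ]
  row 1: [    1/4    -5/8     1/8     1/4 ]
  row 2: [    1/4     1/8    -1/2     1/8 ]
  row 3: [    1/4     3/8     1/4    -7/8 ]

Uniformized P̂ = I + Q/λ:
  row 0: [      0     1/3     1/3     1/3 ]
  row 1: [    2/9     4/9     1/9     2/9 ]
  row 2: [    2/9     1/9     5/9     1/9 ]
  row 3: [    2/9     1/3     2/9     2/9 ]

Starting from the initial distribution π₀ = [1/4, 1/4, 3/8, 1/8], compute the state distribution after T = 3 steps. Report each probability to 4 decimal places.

π = [0.1811, 0.2929, 0.3194, 0.2066]

t=0: π = [0.2500, 0.2500, 0.3750, 0.1250]
t=1: π = [0.1667, 0.2778, 0.3472, 0.2083]
t=2: π = [0.1852, 0.2870, 0.3256, 0.2022]
t=3: π = [0.1811, 0.2929, 0.3194, 0.2066]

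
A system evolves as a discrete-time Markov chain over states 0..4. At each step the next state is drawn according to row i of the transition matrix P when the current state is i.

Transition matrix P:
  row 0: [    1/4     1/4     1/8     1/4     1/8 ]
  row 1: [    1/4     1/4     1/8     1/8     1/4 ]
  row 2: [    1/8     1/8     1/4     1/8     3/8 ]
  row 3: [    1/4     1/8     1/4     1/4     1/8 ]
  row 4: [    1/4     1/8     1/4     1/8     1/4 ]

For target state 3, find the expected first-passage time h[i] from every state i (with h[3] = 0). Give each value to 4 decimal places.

h = [5.6994, 6.5158, 6.6345, 0.0000, 6.5306]

First-step conditioning: h[3] = 0; for i ≠ 3, h[i] = 1 + Σ_k P[i][k]·h[k].
  h[0] = 1 + 1/4·h[0] + 1/4·h[1] + 1/8·h[2] + 1/8·h[4]
  h[1] = 1 + 1/4·h[0] + 1/4·h[1] + 1/8·h[2] + 1/4·h[4]
  h[2] = 1 + 1/8·h[0] + 1/8·h[1] + 1/4·h[2] + 3/8·h[4]
  h[4] = 1 + 1/4·h[0] + 1/8·h[1] + 1/4·h[2] + 1/4·h[4]
Solving the 4×4 linear system over states ≠ 3 gives exactly h = [3072/539, 3512/539, 3576/539, 0, 320/49] (h[3] = 0 is the target).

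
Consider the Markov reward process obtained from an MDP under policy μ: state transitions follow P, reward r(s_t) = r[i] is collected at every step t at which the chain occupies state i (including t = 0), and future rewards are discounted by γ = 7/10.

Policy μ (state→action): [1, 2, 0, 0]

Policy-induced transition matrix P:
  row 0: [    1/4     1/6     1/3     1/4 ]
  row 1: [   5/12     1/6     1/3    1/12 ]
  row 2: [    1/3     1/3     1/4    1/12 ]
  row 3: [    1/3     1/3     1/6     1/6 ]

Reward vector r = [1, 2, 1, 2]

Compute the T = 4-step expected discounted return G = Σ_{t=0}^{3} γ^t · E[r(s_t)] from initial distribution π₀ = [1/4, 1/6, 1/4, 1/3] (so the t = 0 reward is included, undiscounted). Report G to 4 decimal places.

G = 3.6473

t=0: π = [0.2500, 0.1667, 0.2500, 0.3333], E[r] = 1.5000, γ^t·E[r] = 1.500000, running G = 1.500000
t=1: π = [0.3264, 0.2639, 0.2569, 0.1528], E[r] = 1.4167, γ^t·E[r] = 0.991667, running G = 2.491667
t=2: π = [0.3281, 0.2350, 0.2865, 0.1505], E[r] = 1.3854, γ^t·E[r] = 0.678854, running G = 3.170521
t=3: π = [0.3256, 0.2395, 0.2844, 0.1506], E[r] = 1.3900, γ^t·E[r] = 0.476786, running G = 3.647307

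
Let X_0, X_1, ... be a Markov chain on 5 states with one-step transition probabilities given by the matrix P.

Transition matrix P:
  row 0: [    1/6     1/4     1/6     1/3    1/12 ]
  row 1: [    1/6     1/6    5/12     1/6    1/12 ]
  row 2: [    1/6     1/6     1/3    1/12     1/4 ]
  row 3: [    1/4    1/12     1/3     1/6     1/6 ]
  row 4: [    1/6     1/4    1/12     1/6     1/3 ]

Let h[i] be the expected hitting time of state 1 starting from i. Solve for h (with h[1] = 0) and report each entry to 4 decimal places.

h = [5.0992, 0.0000, 5.3454, 5.8489, 4.9052]

First-step conditioning: h[1] = 0; for i ≠ 1, h[i] = 1 + Σ_k P[i][k]·h[k].
  h[0] = 1 + 1/6·h[0] + 1/6·h[2] + 1/3·h[3] + 1/12·h[4]
  h[2] = 1 + 1/6·h[0] + 1/3·h[2] + 1/12·h[3] + 1/4·h[4]
  h[3] = 1 + 1/4·h[0] + 1/3·h[2] + 1/6·h[3] + 1/6·h[4]
  h[4] = 1 + 1/6·h[0] + 1/12·h[2] + 1/6·h[3] + 1/3·h[4]
Solving the 4×4 linear system over states ≠ 1 gives exactly h = [16404/3217, 0, 17196/3217, 18816/3217, 15780/3217] (h[1] = 0 is the target).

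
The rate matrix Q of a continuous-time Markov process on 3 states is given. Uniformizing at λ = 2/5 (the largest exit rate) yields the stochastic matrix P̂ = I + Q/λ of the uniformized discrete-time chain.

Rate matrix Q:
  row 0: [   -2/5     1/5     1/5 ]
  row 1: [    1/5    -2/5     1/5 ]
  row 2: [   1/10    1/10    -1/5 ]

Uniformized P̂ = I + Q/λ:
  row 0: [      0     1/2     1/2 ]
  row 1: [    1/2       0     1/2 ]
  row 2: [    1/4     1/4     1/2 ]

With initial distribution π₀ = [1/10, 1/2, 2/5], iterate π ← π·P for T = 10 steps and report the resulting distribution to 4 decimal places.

π = [0.2498, 0.2502, 0.5000]

t=0: π = [0.1000, 0.5000, 0.4000]
t=1: π = [0.3500, 0.1500, 0.5000]
t=2: π = [0.2000, 0.3000, 0.5000]
t=3: π = [0.2750, 0.2250, 0.5000]
t=4: π = [0.2375, 0.2625, 0.5000]
t=5: π = [0.2563, 0.2438, 0.5000]
t=6: π = [0.2469, 0.2531, 0.5000]
t=7: π = [0.2516, 0.2484, 0.5000]
t=8: π = [0.2492, 0.2508, 0.5000]
t=9: π = [0.2504, 0.2496, 0.5000]
t=10: π = [0.2498, 0.2502, 0.5000]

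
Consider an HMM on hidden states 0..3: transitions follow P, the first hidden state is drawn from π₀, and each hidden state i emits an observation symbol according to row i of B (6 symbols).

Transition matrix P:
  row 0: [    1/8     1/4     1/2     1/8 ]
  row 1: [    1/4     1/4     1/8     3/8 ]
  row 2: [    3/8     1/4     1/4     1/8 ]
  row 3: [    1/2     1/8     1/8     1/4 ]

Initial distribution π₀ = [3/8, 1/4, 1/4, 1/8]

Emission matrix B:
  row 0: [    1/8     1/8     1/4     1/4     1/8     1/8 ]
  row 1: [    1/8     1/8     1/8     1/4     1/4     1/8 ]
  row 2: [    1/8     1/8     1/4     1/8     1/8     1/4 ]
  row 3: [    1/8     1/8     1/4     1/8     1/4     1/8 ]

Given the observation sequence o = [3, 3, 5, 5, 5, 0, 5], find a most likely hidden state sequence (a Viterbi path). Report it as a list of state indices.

path = [1, 0, 2, 0, 2, 0, 2]

t=0: δ = [9.375e-02, 6.250e-02, 3.125e-02, 1.562e-02]  (obs o_0=3)
t=1: δ = [3.906e-03, 5.859e-03, 5.859e-03, 2.930e-03]  ψ = [1, 0, 0, 1]  (obs o_1=3)
t=2: δ = [2.747e-04, 1.831e-04, 4.883e-04, 2.747e-04]  ψ = [2, 1, 0, 1]  (obs o_2=5)
t=3: δ = [2.289e-05, 1.526e-05, 3.433e-05, 8.583e-06]  ψ = [2, 2, 0, 1]  (obs o_3=5)
t=4: δ = [1.609e-06, 1.073e-06, 2.861e-06, 7.153e-07]  ψ = [2, 2, 0, 1]  (obs o_4=5)
t=5: δ = [1.341e-07, 8.941e-08, 1.006e-07, 5.029e-08]  ψ = [2, 2, 0, 1]  (obs o_5=0)
t=6: δ = [4.715e-09, 4.191e-09, 1.676e-08, 4.191e-09]  ψ = [2, 0, 0, 1]  (obs o_6=5)
backtrack: best end state = 2; path = [1, 0, 2, 0, 2, 0, 2]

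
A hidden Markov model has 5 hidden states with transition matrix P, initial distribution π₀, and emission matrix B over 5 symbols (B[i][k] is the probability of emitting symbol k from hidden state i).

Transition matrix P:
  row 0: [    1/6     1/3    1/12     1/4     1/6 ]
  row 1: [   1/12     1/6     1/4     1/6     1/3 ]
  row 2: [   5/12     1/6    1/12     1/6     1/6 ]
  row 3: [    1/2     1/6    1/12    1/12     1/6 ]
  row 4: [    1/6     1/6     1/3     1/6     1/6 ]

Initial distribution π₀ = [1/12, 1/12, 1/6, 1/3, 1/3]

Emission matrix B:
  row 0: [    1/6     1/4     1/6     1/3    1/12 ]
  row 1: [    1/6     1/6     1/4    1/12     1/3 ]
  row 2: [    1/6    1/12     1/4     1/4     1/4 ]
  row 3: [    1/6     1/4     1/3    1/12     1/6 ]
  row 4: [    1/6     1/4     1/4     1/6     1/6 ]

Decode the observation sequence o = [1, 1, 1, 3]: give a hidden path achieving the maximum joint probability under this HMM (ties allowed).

path = [3, 0, 3, 0]

t=0: δ = [2.083e-02, 1.389e-02, 1.389e-02, 8.333e-02, 8.333e-02]  (obs o_0=1)
t=1: δ = [1.042e-02, 2.315e-03, 2.315e-03, 3.472e-03, 3.472e-03]  ψ = [3, 3, 4, 4, 3]  (obs o_1=1)
t=2: δ = [4.340e-04, 5.787e-04, 9.645e-05, 6.510e-04, 4.340e-04]  ψ = [0, 0, 4, 0, 0]  (obs o_2=1)
t=3: δ = [1.085e-04, 1.206e-05, 3.617e-05, 9.042e-06, 3.215e-05]  ψ = [3, 0, 1, 0, 1]  (obs o_3=3)
backtrack: best end state = 0; path = [3, 0, 3, 0]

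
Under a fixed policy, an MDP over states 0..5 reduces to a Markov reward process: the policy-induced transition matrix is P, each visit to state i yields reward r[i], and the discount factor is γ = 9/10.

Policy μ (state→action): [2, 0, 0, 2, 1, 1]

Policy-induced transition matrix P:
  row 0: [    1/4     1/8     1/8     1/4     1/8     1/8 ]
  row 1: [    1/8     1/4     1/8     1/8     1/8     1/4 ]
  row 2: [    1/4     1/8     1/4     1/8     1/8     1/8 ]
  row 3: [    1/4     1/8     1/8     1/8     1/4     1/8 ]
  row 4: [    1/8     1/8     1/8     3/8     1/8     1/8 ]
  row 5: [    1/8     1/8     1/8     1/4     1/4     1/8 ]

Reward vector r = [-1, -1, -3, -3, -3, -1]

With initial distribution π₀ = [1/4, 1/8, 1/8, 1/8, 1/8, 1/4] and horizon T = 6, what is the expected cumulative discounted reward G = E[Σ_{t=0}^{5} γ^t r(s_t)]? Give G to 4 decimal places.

t=0: π = [0.2500, 0.1250, 0.1250, 0.1250, 0.1250, 0.2500], E[r] = -1.7500, γ^t·E[r] = -1.750000, running G = -1.750000
t=1: π = [0.1875, 0.1406, 0.1406, 0.2188, 0.1719, 0.1406], E[r] = -2.0625, γ^t·E[r] = -1.856250, running G = -3.606250
t=2: π = [0.1934, 0.1426, 0.1426, 0.2090, 0.1699, 0.1426], E[r] = -2.0430, γ^t·E[r] = -1.654805, running G = -5.261055
t=3: π = [0.1931, 0.1428, 0.1428, 0.2095, 0.1689, 0.1428], E[r] = -2.0425, γ^t·E[r] = -1.488968, running G = -6.750023
t=4: π = [0.1932, 0.1429, 0.1429, 0.2092, 0.1690, 0.1429], E[r] = -2.0422, γ^t·E[r] = -1.339911, running G = -8.089934
t=5: π = [0.1932, 0.1429, 0.1429, 0.2093, 0.1690, 0.1429], E[r] = -2.0423, γ^t·E[r] = -1.205934, running G = -9.295868

G = -9.2959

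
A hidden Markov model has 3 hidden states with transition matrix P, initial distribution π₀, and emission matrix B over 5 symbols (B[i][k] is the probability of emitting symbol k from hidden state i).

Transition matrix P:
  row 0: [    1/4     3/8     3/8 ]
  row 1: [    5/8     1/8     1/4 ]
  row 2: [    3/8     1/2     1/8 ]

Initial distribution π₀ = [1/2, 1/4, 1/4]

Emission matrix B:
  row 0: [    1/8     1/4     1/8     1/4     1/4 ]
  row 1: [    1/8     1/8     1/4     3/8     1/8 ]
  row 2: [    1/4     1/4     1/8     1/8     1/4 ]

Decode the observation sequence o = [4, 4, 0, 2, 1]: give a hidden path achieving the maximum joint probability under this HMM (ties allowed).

path = [0, 0, 2, 1, 0]

t=0: δ = [1.250e-01, 3.125e-02, 6.250e-02]  (obs o_0=4)
t=1: δ = [7.812e-03, 5.859e-03, 1.172e-02]  ψ = [0, 0, 0]  (obs o_1=4)
t=2: δ = [5.493e-04, 7.324e-04, 7.324e-04]  ψ = [2, 2, 0]  (obs o_2=0)
t=3: δ = [5.722e-05, 9.155e-05, 2.575e-05]  ψ = [1, 2, 0]  (obs o_3=2)
t=4: δ = [1.431e-05, 2.682e-06, 5.722e-06]  ψ = [1, 0, 1]  (obs o_4=1)
backtrack: best end state = 0; path = [0, 0, 2, 1, 0]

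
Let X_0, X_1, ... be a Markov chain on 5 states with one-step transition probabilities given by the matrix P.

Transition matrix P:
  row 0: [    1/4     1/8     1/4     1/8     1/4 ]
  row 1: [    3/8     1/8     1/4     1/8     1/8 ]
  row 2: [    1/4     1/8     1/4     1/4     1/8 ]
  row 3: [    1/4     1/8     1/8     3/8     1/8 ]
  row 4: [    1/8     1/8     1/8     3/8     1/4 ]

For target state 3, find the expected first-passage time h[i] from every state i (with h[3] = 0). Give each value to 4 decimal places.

h = [4.8873, 5.0327, 4.4218, 0.0000, 3.7236]

First-step conditioning: h[3] = 0; for i ≠ 3, h[i] = 1 + Σ_k P[i][k]·h[k].
  h[0] = 1 + 1/4·h[0] + 1/8·h[1] + 1/4·h[2] + 1/4·h[4]
  h[1] = 1 + 3/8·h[0] + 1/8·h[1] + 1/4·h[2] + 1/8·h[4]
  h[2] = 1 + 1/4·h[0] + 1/8·h[1] + 1/4·h[2] + 1/8·h[4]
  h[4] = 1 + 1/8·h[0] + 1/8·h[1] + 1/8·h[2] + 1/4·h[4]
Solving the 4×4 linear system over states ≠ 3 gives exactly h = [1344/275, 1384/275, 1216/275, 0, 1024/275] (h[3] = 0 is the target).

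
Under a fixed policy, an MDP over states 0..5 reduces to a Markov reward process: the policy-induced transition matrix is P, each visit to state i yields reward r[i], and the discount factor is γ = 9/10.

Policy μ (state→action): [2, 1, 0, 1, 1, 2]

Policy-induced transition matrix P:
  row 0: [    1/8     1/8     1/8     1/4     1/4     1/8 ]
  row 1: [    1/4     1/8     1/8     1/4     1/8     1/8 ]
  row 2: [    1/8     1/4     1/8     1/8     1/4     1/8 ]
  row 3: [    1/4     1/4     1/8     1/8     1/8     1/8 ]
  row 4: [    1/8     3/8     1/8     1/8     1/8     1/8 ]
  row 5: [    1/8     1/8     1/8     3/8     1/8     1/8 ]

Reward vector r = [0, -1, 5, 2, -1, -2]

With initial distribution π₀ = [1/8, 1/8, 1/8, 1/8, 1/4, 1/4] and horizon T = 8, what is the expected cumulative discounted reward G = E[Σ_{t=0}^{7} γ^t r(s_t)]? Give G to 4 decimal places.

t=0: π = [0.1250, 0.1250, 0.1250, 0.1250, 0.2500, 0.2500], E[r] = 0.0000, γ^t·E[r] = 0.000000, running G = 0.000000
t=1: π = [0.1563, 0.2188, 0.1250, 0.2188, 0.1563, 0.1250], E[r] = 0.4375, γ^t·E[r] = 0.393750, running G = 0.393750
t=2: π = [0.1797, 0.2070, 0.1250, 0.2031, 0.1602, 0.1250], E[r] = 0.4141, γ^t·E[r] = 0.335391, running G = 0.729141
t=3: π = [0.1763, 0.2061, 0.1250, 0.2046, 0.1631, 0.1250], E[r] = 0.4150, γ^t·E[r] = 0.302563, running G = 1.031704
t=4: π = [0.1763, 0.2070, 0.1250, 0.2040, 0.1627, 0.1250], E[r] = 0.4135, γ^t·E[r] = 0.271266, running G = 1.302970
t=5: π = [0.1764, 0.2068, 0.1250, 0.2042, 0.1627, 0.1250], E[r] = 0.4139, γ^t·E[r] = 0.244383, running G = 1.547353
t=6: π = [0.1764, 0.2068, 0.1250, 0.2041, 0.1627, 0.1250], E[r] = 0.4138, γ^t·E[r] = 0.219915, running G = 1.767268
t=7: π = [0.1764, 0.2068, 0.1250, 0.2041, 0.1627, 0.1250], E[r] = 0.4138, γ^t·E[r] = 0.197925, running G = 1.965193

G = 1.9652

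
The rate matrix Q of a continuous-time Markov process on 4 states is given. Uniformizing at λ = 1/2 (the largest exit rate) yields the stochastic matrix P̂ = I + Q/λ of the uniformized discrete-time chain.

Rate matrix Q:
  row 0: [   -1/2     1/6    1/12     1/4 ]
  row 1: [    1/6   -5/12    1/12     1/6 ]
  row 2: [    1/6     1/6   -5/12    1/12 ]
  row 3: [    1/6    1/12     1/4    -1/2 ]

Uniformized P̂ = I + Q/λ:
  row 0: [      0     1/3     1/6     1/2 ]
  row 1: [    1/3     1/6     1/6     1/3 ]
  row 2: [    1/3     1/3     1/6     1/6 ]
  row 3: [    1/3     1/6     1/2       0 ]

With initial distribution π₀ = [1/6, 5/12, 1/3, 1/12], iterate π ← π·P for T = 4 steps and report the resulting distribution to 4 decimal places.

π = [0.2490, 0.2508, 0.2485, 0.2518]

t=0: π = [0.1667, 0.4167, 0.3333, 0.0833]
t=1: π = [0.2778, 0.2500, 0.1944, 0.2778]
t=2: π = [0.2407, 0.2454, 0.2593, 0.2546]
t=3: π = [0.2531, 0.2500, 0.2515, 0.2454]
t=4: π = [0.2490, 0.2508, 0.2485, 0.2518]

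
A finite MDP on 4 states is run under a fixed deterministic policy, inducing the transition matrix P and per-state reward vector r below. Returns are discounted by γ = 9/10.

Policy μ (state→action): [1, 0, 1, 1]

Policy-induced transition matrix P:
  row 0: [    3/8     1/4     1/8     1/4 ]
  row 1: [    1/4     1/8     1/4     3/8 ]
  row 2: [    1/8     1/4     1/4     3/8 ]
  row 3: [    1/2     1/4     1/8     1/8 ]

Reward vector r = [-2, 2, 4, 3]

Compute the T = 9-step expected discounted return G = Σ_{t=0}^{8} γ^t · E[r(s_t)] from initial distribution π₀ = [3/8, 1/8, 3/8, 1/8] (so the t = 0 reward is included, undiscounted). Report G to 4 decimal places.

t=0: π = [0.3750, 0.1250, 0.3750, 0.1250], E[r] = 1.3750, γ^t·E[r] = 1.375000, running G = 1.375000
t=1: π = [0.2813, 0.2344, 0.1875, 0.2969], E[r] = 1.5469, γ^t·E[r] = 1.392188, running G = 2.767188
t=2: π = [0.3359, 0.2207, 0.1777, 0.2656], E[r] = 1.2773, γ^t·E[r] = 1.034648, running G = 3.801836
t=3: π = [0.3362, 0.2224, 0.1748, 0.2666], E[r] = 1.2715, γ^t·E[r] = 0.926912, running G = 4.728748
t=4: π = [0.3368, 0.2222, 0.1747, 0.2663], E[r] = 1.2683, γ^t·E[r] = 0.832159, running G = 5.560907
t=5: π = [0.3369, 0.2222, 0.1746, 0.2663], E[r] = 1.2681, γ^t·E[r] = 0.748810, running G = 6.309716
t=6: π = [0.3369, 0.2222, 0.1746, 0.2663], E[r] = 1.2681, γ^t·E[r] = 0.673912, running G = 6.983628
t=7: π = [0.3369, 0.2222, 0.1746, 0.2663], E[r] = 1.2681, γ^t·E[r] = 0.606518, running G = 7.590146
t=8: π = [0.3369, 0.2222, 0.1746, 0.2663], E[r] = 1.2681, γ^t·E[r] = 0.545866, running G = 8.136012

G = 8.1360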